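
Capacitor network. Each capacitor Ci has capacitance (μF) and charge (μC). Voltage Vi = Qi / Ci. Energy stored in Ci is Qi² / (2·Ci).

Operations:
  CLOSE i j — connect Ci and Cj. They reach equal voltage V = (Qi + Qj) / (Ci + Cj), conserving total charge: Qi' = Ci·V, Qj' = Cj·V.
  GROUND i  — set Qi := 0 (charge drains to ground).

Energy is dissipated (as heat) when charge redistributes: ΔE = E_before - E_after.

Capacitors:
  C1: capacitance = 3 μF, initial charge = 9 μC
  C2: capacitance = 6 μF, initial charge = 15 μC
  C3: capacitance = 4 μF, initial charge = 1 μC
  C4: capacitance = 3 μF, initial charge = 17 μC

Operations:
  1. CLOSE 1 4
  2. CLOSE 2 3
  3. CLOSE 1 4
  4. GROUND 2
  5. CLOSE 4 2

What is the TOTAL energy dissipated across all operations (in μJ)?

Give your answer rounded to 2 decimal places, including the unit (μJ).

Answer: 37.87 μJ

Derivation:
Initial: C1(3μF, Q=9μC, V=3.00V), C2(6μF, Q=15μC, V=2.50V), C3(4μF, Q=1μC, V=0.25V), C4(3μF, Q=17μC, V=5.67V)
Op 1: CLOSE 1-4: Q_total=26.00, C_total=6.00, V=4.33; Q1=13.00, Q4=13.00; dissipated=5.333
Op 2: CLOSE 2-3: Q_total=16.00, C_total=10.00, V=1.60; Q2=9.60, Q3=6.40; dissipated=6.075
Op 3: CLOSE 1-4: Q_total=26.00, C_total=6.00, V=4.33; Q1=13.00, Q4=13.00; dissipated=0.000
Op 4: GROUND 2: Q2=0; energy lost=7.680
Op 5: CLOSE 4-2: Q_total=13.00, C_total=9.00, V=1.44; Q4=4.33, Q2=8.67; dissipated=18.778
Total dissipated: 37.866 μJ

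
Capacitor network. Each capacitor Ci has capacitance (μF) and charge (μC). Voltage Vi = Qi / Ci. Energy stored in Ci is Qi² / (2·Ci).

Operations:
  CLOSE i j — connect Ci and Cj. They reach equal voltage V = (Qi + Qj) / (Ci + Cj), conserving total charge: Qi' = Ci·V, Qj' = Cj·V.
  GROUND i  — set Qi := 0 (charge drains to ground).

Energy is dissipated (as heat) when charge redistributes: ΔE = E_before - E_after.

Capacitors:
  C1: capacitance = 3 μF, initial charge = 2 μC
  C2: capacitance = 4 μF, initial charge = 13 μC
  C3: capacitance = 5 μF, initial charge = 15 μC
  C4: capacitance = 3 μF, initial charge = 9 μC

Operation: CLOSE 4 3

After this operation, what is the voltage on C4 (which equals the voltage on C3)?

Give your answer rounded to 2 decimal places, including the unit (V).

Initial: C1(3μF, Q=2μC, V=0.67V), C2(4μF, Q=13μC, V=3.25V), C3(5μF, Q=15μC, V=3.00V), C4(3μF, Q=9μC, V=3.00V)
Op 1: CLOSE 4-3: Q_total=24.00, C_total=8.00, V=3.00; Q4=9.00, Q3=15.00; dissipated=0.000

Answer: 3.00 V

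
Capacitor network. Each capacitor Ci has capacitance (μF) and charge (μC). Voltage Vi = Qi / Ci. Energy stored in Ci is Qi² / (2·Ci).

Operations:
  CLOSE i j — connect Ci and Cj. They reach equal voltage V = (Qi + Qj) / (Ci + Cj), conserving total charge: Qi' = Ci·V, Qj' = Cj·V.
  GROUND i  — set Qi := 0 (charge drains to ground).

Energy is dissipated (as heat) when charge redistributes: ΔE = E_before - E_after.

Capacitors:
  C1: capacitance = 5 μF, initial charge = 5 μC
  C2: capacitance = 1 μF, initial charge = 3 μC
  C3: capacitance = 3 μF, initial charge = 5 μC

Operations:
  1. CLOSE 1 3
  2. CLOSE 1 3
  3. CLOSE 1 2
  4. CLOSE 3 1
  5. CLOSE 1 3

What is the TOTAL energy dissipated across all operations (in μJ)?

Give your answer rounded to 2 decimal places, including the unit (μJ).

Initial: C1(5μF, Q=5μC, V=1.00V), C2(1μF, Q=3μC, V=3.00V), C3(3μF, Q=5μC, V=1.67V)
Op 1: CLOSE 1-3: Q_total=10.00, C_total=8.00, V=1.25; Q1=6.25, Q3=3.75; dissipated=0.417
Op 2: CLOSE 1-3: Q_total=10.00, C_total=8.00, V=1.25; Q1=6.25, Q3=3.75; dissipated=0.000
Op 3: CLOSE 1-2: Q_total=9.25, C_total=6.00, V=1.54; Q1=7.71, Q2=1.54; dissipated=1.276
Op 4: CLOSE 3-1: Q_total=11.46, C_total=8.00, V=1.43; Q3=4.30, Q1=7.16; dissipated=0.080
Op 5: CLOSE 1-3: Q_total=11.46, C_total=8.00, V=1.43; Q1=7.16, Q3=4.30; dissipated=0.000
Total dissipated: 1.772 μJ

Answer: 1.77 μJ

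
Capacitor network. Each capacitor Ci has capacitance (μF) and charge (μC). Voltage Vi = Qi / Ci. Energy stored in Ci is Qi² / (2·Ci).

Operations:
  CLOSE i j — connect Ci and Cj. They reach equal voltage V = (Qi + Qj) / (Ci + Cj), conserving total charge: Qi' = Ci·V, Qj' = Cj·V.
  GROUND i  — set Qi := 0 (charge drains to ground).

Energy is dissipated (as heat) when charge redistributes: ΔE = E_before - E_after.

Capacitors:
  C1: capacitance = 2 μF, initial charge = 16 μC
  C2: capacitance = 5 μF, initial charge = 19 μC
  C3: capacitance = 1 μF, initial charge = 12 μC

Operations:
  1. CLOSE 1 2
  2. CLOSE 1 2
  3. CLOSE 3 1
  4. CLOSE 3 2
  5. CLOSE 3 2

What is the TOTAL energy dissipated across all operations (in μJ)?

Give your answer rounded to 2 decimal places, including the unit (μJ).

Answer: 31.20 μJ

Derivation:
Initial: C1(2μF, Q=16μC, V=8.00V), C2(5μF, Q=19μC, V=3.80V), C3(1μF, Q=12μC, V=12.00V)
Op 1: CLOSE 1-2: Q_total=35.00, C_total=7.00, V=5.00; Q1=10.00, Q2=25.00; dissipated=12.600
Op 2: CLOSE 1-2: Q_total=35.00, C_total=7.00, V=5.00; Q1=10.00, Q2=25.00; dissipated=0.000
Op 3: CLOSE 3-1: Q_total=22.00, C_total=3.00, V=7.33; Q3=7.33, Q1=14.67; dissipated=16.333
Op 4: CLOSE 3-2: Q_total=32.33, C_total=6.00, V=5.39; Q3=5.39, Q2=26.94; dissipated=2.269
Op 5: CLOSE 3-2: Q_total=32.33, C_total=6.00, V=5.39; Q3=5.39, Q2=26.94; dissipated=0.000
Total dissipated: 31.202 μJ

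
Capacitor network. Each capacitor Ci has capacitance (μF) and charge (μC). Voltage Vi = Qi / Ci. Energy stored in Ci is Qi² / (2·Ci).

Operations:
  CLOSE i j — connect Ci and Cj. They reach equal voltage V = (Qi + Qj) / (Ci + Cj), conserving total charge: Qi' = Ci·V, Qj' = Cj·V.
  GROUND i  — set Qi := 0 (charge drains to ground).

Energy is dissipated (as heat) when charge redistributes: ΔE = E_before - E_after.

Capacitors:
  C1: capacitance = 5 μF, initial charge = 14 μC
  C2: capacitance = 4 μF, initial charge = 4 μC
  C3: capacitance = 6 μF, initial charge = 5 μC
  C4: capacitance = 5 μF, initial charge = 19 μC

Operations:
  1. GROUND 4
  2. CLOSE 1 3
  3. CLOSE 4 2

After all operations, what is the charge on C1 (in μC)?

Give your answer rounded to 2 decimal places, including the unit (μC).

Initial: C1(5μF, Q=14μC, V=2.80V), C2(4μF, Q=4μC, V=1.00V), C3(6μF, Q=5μC, V=0.83V), C4(5μF, Q=19μC, V=3.80V)
Op 1: GROUND 4: Q4=0; energy lost=36.100
Op 2: CLOSE 1-3: Q_total=19.00, C_total=11.00, V=1.73; Q1=8.64, Q3=10.36; dissipated=5.274
Op 3: CLOSE 4-2: Q_total=4.00, C_total=9.00, V=0.44; Q4=2.22, Q2=1.78; dissipated=1.111
Final charges: Q1=8.64, Q2=1.78, Q3=10.36, Q4=2.22

Answer: 8.64 μC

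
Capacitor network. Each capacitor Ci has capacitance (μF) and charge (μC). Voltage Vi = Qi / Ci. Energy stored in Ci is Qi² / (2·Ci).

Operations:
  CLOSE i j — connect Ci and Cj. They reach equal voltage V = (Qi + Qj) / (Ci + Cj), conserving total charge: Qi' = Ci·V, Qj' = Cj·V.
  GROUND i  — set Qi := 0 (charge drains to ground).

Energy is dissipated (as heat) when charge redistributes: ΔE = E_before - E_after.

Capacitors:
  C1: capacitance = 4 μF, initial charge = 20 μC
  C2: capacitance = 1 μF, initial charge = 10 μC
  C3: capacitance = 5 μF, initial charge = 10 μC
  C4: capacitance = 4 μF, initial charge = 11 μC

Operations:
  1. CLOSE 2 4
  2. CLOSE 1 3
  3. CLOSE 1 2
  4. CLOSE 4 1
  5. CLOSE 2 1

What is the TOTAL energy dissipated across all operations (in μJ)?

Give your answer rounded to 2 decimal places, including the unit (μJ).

Answer: 31.85 μJ

Derivation:
Initial: C1(4μF, Q=20μC, V=5.00V), C2(1μF, Q=10μC, V=10.00V), C3(5μF, Q=10μC, V=2.00V), C4(4μF, Q=11μC, V=2.75V)
Op 1: CLOSE 2-4: Q_total=21.00, C_total=5.00, V=4.20; Q2=4.20, Q4=16.80; dissipated=21.025
Op 2: CLOSE 1-3: Q_total=30.00, C_total=9.00, V=3.33; Q1=13.33, Q3=16.67; dissipated=10.000
Op 3: CLOSE 1-2: Q_total=17.53, C_total=5.00, V=3.51; Q1=14.03, Q2=3.51; dissipated=0.300
Op 4: CLOSE 4-1: Q_total=30.83, C_total=8.00, V=3.85; Q4=15.41, Q1=15.41; dissipated=0.481
Op 5: CLOSE 2-1: Q_total=18.92, C_total=5.00, V=3.78; Q2=3.78, Q1=15.14; dissipated=0.048
Total dissipated: 31.854 μJ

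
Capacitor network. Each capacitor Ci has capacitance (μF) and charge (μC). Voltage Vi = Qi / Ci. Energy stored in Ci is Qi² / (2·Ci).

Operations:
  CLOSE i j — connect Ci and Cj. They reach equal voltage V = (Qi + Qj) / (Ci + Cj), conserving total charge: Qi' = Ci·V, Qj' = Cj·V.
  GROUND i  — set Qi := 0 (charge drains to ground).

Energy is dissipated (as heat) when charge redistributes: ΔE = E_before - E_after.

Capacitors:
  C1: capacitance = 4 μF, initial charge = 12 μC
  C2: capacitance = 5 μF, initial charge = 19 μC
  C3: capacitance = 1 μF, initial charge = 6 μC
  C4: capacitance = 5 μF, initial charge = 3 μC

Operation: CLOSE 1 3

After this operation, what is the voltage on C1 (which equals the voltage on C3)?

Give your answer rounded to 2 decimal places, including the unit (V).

Answer: 3.60 V

Derivation:
Initial: C1(4μF, Q=12μC, V=3.00V), C2(5μF, Q=19μC, V=3.80V), C3(1μF, Q=6μC, V=6.00V), C4(5μF, Q=3μC, V=0.60V)
Op 1: CLOSE 1-3: Q_total=18.00, C_total=5.00, V=3.60; Q1=14.40, Q3=3.60; dissipated=3.600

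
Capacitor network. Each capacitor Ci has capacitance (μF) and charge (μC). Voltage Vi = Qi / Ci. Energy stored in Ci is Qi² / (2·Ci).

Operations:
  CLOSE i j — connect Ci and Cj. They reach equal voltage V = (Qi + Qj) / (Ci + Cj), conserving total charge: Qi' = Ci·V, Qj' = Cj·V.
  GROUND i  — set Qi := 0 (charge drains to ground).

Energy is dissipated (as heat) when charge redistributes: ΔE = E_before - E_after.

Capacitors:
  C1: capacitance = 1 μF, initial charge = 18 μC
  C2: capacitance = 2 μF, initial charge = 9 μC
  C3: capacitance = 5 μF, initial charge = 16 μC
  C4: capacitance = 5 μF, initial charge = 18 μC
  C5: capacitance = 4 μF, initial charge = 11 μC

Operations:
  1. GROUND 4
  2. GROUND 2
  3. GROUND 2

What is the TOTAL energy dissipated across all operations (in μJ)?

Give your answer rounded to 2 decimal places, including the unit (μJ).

Answer: 52.65 μJ

Derivation:
Initial: C1(1μF, Q=18μC, V=18.00V), C2(2μF, Q=9μC, V=4.50V), C3(5μF, Q=16μC, V=3.20V), C4(5μF, Q=18μC, V=3.60V), C5(4μF, Q=11μC, V=2.75V)
Op 1: GROUND 4: Q4=0; energy lost=32.400
Op 2: GROUND 2: Q2=0; energy lost=20.250
Op 3: GROUND 2: Q2=0; energy lost=0.000
Total dissipated: 52.650 μJ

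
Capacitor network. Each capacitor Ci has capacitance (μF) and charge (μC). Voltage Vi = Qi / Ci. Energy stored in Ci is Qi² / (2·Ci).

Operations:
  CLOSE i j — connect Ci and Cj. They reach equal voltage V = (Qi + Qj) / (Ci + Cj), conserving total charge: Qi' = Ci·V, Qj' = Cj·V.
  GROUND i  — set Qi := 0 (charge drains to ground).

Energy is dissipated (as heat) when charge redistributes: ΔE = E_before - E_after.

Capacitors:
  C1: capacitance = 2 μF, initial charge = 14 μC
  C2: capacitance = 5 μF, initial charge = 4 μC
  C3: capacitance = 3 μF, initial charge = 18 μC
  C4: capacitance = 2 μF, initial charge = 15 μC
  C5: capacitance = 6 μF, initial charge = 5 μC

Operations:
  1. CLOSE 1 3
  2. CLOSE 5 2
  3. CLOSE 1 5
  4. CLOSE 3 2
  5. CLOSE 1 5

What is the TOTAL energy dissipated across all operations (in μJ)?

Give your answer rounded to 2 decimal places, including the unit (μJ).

Answer: 53.18 μJ

Derivation:
Initial: C1(2μF, Q=14μC, V=7.00V), C2(5μF, Q=4μC, V=0.80V), C3(3μF, Q=18μC, V=6.00V), C4(2μF, Q=15μC, V=7.50V), C5(6μF, Q=5μC, V=0.83V)
Op 1: CLOSE 1-3: Q_total=32.00, C_total=5.00, V=6.40; Q1=12.80, Q3=19.20; dissipated=0.600
Op 2: CLOSE 5-2: Q_total=9.00, C_total=11.00, V=0.82; Q5=4.91, Q2=4.09; dissipated=0.002
Op 3: CLOSE 1-5: Q_total=17.71, C_total=8.00, V=2.21; Q1=4.43, Q5=13.28; dissipated=23.368
Op 4: CLOSE 3-2: Q_total=23.29, C_total=8.00, V=2.91; Q3=8.73, Q2=14.56; dissipated=29.209
Op 5: CLOSE 1-5: Q_total=17.71, C_total=8.00, V=2.21; Q1=4.43, Q5=13.28; dissipated=0.000
Total dissipated: 53.178 μJ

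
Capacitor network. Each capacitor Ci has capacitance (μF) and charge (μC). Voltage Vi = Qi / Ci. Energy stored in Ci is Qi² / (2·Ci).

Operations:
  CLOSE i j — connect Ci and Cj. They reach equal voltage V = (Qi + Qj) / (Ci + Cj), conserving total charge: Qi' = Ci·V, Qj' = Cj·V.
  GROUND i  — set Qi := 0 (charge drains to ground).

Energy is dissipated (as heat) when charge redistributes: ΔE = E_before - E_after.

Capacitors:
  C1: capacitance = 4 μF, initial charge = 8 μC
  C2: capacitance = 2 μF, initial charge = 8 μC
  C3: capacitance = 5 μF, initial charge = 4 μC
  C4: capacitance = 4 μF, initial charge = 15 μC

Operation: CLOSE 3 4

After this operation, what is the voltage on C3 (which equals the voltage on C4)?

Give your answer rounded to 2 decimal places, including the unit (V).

Answer: 2.11 V

Derivation:
Initial: C1(4μF, Q=8μC, V=2.00V), C2(2μF, Q=8μC, V=4.00V), C3(5μF, Q=4μC, V=0.80V), C4(4μF, Q=15μC, V=3.75V)
Op 1: CLOSE 3-4: Q_total=19.00, C_total=9.00, V=2.11; Q3=10.56, Q4=8.44; dissipated=9.669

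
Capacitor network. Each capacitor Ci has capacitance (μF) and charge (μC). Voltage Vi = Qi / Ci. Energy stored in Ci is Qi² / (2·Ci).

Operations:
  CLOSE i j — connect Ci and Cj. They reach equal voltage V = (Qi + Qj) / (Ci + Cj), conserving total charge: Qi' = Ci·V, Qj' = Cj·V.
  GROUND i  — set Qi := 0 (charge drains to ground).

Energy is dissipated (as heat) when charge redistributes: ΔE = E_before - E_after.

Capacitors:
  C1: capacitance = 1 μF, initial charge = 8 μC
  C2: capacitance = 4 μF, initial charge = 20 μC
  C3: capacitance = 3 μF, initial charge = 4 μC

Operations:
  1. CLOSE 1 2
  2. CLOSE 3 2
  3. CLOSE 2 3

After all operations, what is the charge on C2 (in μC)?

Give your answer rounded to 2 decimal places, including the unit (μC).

Answer: 15.09 μC

Derivation:
Initial: C1(1μF, Q=8μC, V=8.00V), C2(4μF, Q=20μC, V=5.00V), C3(3μF, Q=4μC, V=1.33V)
Op 1: CLOSE 1-2: Q_total=28.00, C_total=5.00, V=5.60; Q1=5.60, Q2=22.40; dissipated=3.600
Op 2: CLOSE 3-2: Q_total=26.40, C_total=7.00, V=3.77; Q3=11.31, Q2=15.09; dissipated=15.604
Op 3: CLOSE 2-3: Q_total=26.40, C_total=7.00, V=3.77; Q2=15.09, Q3=11.31; dissipated=0.000
Final charges: Q1=5.60, Q2=15.09, Q3=11.31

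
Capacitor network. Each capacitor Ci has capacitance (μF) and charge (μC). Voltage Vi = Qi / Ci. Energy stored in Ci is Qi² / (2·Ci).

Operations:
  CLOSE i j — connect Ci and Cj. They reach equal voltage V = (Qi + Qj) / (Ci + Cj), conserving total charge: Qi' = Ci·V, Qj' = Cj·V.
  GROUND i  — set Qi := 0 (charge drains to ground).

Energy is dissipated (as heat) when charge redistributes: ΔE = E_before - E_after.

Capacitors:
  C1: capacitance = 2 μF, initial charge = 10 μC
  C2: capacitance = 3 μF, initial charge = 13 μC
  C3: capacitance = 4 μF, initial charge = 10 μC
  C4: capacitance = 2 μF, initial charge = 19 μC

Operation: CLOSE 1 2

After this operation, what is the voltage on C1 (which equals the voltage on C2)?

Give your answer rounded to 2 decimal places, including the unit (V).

Answer: 4.60 V

Derivation:
Initial: C1(2μF, Q=10μC, V=5.00V), C2(3μF, Q=13μC, V=4.33V), C3(4μF, Q=10μC, V=2.50V), C4(2μF, Q=19μC, V=9.50V)
Op 1: CLOSE 1-2: Q_total=23.00, C_total=5.00, V=4.60; Q1=9.20, Q2=13.80; dissipated=0.267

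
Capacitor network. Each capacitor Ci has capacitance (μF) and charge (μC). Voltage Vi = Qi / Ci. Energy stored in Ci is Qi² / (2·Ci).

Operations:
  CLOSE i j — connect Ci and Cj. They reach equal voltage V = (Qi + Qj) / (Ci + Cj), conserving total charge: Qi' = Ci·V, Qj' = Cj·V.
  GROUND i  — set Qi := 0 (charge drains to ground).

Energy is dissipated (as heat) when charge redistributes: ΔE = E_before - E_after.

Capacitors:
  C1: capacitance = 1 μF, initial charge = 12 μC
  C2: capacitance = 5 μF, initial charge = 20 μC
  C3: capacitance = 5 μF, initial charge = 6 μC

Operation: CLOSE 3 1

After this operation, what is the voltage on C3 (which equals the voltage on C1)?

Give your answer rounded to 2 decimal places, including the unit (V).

Initial: C1(1μF, Q=12μC, V=12.00V), C2(5μF, Q=20μC, V=4.00V), C3(5μF, Q=6μC, V=1.20V)
Op 1: CLOSE 3-1: Q_total=18.00, C_total=6.00, V=3.00; Q3=15.00, Q1=3.00; dissipated=48.600

Answer: 3.00 V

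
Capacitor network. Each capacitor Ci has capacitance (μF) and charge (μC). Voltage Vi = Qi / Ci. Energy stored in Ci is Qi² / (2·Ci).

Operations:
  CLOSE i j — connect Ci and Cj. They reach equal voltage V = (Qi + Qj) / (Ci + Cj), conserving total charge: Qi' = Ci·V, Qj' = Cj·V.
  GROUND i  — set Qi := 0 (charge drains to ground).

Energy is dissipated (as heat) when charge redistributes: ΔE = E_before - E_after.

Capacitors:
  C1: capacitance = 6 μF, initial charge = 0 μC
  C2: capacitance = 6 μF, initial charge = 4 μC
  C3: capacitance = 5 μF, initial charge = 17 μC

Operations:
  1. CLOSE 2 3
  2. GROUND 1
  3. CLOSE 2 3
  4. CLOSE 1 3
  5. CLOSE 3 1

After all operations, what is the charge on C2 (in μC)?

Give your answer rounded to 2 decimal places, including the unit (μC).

Initial: C1(6μF, Q=0μC, V=0.00V), C2(6μF, Q=4μC, V=0.67V), C3(5μF, Q=17μC, V=3.40V)
Op 1: CLOSE 2-3: Q_total=21.00, C_total=11.00, V=1.91; Q2=11.45, Q3=9.55; dissipated=10.188
Op 2: GROUND 1: Q1=0; energy lost=0.000
Op 3: CLOSE 2-3: Q_total=21.00, C_total=11.00, V=1.91; Q2=11.45, Q3=9.55; dissipated=0.000
Op 4: CLOSE 1-3: Q_total=9.55, C_total=11.00, V=0.87; Q1=5.21, Q3=4.34; dissipated=4.970
Op 5: CLOSE 3-1: Q_total=9.55, C_total=11.00, V=0.87; Q3=4.34, Q1=5.21; dissipated=0.000
Final charges: Q1=5.21, Q2=11.45, Q3=4.34

Answer: 11.45 μC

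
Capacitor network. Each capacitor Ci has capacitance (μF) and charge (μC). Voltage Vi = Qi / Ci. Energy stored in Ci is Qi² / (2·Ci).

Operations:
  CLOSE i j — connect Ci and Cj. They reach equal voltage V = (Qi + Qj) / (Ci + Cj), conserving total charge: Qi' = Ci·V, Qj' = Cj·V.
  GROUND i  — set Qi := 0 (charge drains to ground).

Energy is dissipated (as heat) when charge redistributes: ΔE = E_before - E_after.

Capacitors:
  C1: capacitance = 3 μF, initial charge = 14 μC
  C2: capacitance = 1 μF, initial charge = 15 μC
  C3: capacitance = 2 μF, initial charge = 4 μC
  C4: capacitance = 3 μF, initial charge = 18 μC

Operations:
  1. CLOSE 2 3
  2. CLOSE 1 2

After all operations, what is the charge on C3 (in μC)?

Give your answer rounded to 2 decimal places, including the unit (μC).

Answer: 12.67 μC

Derivation:
Initial: C1(3μF, Q=14μC, V=4.67V), C2(1μF, Q=15μC, V=15.00V), C3(2μF, Q=4μC, V=2.00V), C4(3μF, Q=18μC, V=6.00V)
Op 1: CLOSE 2-3: Q_total=19.00, C_total=3.00, V=6.33; Q2=6.33, Q3=12.67; dissipated=56.333
Op 2: CLOSE 1-2: Q_total=20.33, C_total=4.00, V=5.08; Q1=15.25, Q2=5.08; dissipated=1.042
Final charges: Q1=15.25, Q2=5.08, Q3=12.67, Q4=18.00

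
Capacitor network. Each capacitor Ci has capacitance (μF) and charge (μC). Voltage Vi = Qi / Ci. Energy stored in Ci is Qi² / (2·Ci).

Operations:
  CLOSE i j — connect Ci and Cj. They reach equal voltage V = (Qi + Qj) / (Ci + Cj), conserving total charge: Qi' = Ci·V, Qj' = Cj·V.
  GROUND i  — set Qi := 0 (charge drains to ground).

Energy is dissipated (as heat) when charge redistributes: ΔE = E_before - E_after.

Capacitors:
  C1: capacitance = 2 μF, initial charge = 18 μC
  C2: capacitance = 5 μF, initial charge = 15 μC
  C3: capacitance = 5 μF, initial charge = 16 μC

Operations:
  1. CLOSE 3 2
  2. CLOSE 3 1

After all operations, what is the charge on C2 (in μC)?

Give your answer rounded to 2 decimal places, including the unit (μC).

Initial: C1(2μF, Q=18μC, V=9.00V), C2(5μF, Q=15μC, V=3.00V), C3(5μF, Q=16μC, V=3.20V)
Op 1: CLOSE 3-2: Q_total=31.00, C_total=10.00, V=3.10; Q3=15.50, Q2=15.50; dissipated=0.050
Op 2: CLOSE 3-1: Q_total=33.50, C_total=7.00, V=4.79; Q3=23.93, Q1=9.57; dissipated=24.864
Final charges: Q1=9.57, Q2=15.50, Q3=23.93

Answer: 15.50 μC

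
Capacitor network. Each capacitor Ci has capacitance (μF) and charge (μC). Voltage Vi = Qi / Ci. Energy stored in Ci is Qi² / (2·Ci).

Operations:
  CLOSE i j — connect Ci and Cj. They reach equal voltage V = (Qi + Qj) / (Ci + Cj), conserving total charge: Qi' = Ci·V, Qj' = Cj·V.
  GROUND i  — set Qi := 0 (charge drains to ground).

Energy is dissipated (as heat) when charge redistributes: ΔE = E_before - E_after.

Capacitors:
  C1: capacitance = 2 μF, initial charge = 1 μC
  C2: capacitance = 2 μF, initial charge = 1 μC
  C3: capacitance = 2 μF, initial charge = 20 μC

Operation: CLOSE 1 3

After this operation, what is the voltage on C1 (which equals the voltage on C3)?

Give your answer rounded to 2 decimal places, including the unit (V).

Answer: 5.25 V

Derivation:
Initial: C1(2μF, Q=1μC, V=0.50V), C2(2μF, Q=1μC, V=0.50V), C3(2μF, Q=20μC, V=10.00V)
Op 1: CLOSE 1-3: Q_total=21.00, C_total=4.00, V=5.25; Q1=10.50, Q3=10.50; dissipated=45.125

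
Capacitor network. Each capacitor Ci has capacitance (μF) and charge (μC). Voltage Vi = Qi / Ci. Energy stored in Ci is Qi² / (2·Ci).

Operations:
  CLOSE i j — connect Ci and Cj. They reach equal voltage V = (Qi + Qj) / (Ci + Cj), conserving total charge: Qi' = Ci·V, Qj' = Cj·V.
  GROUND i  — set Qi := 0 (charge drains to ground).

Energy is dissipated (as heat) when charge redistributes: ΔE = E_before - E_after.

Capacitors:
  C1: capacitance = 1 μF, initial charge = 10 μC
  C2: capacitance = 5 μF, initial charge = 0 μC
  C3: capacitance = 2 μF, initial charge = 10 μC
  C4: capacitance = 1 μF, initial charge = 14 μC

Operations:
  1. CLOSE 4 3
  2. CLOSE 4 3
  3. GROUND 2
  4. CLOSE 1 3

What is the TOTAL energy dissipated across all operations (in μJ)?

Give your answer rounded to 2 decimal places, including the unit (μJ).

Answer: 28.33 μJ

Derivation:
Initial: C1(1μF, Q=10μC, V=10.00V), C2(5μF, Q=0μC, V=0.00V), C3(2μF, Q=10μC, V=5.00V), C4(1μF, Q=14μC, V=14.00V)
Op 1: CLOSE 4-3: Q_total=24.00, C_total=3.00, V=8.00; Q4=8.00, Q3=16.00; dissipated=27.000
Op 2: CLOSE 4-3: Q_total=24.00, C_total=3.00, V=8.00; Q4=8.00, Q3=16.00; dissipated=0.000
Op 3: GROUND 2: Q2=0; energy lost=0.000
Op 4: CLOSE 1-3: Q_total=26.00, C_total=3.00, V=8.67; Q1=8.67, Q3=17.33; dissipated=1.333
Total dissipated: 28.333 μJ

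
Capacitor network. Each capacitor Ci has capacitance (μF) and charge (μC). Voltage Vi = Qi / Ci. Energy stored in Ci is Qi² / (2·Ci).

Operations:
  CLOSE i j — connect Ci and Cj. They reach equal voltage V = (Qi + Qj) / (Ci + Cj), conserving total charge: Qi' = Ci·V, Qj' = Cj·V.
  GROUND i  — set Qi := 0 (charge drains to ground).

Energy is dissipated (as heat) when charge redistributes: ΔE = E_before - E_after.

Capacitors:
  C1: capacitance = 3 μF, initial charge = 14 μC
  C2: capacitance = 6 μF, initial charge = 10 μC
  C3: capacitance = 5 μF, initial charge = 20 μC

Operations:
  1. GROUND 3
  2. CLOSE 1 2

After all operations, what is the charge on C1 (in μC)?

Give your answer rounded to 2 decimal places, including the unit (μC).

Answer: 8.00 μC

Derivation:
Initial: C1(3μF, Q=14μC, V=4.67V), C2(6μF, Q=10μC, V=1.67V), C3(5μF, Q=20μC, V=4.00V)
Op 1: GROUND 3: Q3=0; energy lost=40.000
Op 2: CLOSE 1-2: Q_total=24.00, C_total=9.00, V=2.67; Q1=8.00, Q2=16.00; dissipated=9.000
Final charges: Q1=8.00, Q2=16.00, Q3=0.00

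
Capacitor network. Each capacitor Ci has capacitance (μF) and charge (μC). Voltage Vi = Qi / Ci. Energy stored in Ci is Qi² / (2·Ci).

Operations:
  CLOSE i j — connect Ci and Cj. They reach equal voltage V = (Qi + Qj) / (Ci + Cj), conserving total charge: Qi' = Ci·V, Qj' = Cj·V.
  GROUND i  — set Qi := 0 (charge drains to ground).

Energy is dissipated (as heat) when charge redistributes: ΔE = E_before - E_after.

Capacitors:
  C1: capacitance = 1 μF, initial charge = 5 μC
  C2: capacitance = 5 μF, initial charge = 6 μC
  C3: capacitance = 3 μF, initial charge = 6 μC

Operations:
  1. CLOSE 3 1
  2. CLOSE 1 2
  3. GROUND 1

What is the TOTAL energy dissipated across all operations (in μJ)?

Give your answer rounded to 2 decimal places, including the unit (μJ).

Answer: 5.44 μJ

Derivation:
Initial: C1(1μF, Q=5μC, V=5.00V), C2(5μF, Q=6μC, V=1.20V), C3(3μF, Q=6μC, V=2.00V)
Op 1: CLOSE 3-1: Q_total=11.00, C_total=4.00, V=2.75; Q3=8.25, Q1=2.75; dissipated=3.375
Op 2: CLOSE 1-2: Q_total=8.75, C_total=6.00, V=1.46; Q1=1.46, Q2=7.29; dissipated=1.001
Op 3: GROUND 1: Q1=0; energy lost=1.063
Total dissipated: 5.439 μJ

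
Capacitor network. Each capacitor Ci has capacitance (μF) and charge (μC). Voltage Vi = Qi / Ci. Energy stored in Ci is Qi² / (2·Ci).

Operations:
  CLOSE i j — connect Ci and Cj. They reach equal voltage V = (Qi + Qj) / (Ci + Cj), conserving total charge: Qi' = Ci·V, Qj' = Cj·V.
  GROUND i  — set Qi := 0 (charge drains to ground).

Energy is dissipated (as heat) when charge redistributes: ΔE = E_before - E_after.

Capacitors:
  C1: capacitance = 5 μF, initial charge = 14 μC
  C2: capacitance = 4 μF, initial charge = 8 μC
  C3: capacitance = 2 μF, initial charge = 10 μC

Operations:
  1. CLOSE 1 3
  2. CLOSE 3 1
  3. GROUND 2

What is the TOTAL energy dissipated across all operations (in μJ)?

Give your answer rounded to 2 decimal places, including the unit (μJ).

Answer: 11.46 μJ

Derivation:
Initial: C1(5μF, Q=14μC, V=2.80V), C2(4μF, Q=8μC, V=2.00V), C3(2μF, Q=10μC, V=5.00V)
Op 1: CLOSE 1-3: Q_total=24.00, C_total=7.00, V=3.43; Q1=17.14, Q3=6.86; dissipated=3.457
Op 2: CLOSE 3-1: Q_total=24.00, C_total=7.00, V=3.43; Q3=6.86, Q1=17.14; dissipated=0.000
Op 3: GROUND 2: Q2=0; energy lost=8.000
Total dissipated: 11.457 μJ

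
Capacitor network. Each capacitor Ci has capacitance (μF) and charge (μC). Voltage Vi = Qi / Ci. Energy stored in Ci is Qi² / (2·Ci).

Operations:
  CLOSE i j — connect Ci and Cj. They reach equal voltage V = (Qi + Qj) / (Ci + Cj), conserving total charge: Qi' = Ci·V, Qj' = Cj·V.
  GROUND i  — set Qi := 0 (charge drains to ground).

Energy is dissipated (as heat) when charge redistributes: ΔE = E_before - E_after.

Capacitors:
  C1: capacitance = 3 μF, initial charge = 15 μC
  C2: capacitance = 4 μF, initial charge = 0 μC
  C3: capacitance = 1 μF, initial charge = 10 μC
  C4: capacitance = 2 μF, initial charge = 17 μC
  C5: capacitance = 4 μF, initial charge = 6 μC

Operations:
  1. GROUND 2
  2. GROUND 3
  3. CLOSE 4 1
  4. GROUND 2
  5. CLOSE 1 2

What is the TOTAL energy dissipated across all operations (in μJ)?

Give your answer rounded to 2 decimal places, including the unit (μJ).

Initial: C1(3μF, Q=15μC, V=5.00V), C2(4μF, Q=0μC, V=0.00V), C3(1μF, Q=10μC, V=10.00V), C4(2μF, Q=17μC, V=8.50V), C5(4μF, Q=6μC, V=1.50V)
Op 1: GROUND 2: Q2=0; energy lost=0.000
Op 2: GROUND 3: Q3=0; energy lost=50.000
Op 3: CLOSE 4-1: Q_total=32.00, C_total=5.00, V=6.40; Q4=12.80, Q1=19.20; dissipated=7.350
Op 4: GROUND 2: Q2=0; energy lost=0.000
Op 5: CLOSE 1-2: Q_total=19.20, C_total=7.00, V=2.74; Q1=8.23, Q2=10.97; dissipated=35.109
Total dissipated: 92.459 μJ

Answer: 92.46 μJ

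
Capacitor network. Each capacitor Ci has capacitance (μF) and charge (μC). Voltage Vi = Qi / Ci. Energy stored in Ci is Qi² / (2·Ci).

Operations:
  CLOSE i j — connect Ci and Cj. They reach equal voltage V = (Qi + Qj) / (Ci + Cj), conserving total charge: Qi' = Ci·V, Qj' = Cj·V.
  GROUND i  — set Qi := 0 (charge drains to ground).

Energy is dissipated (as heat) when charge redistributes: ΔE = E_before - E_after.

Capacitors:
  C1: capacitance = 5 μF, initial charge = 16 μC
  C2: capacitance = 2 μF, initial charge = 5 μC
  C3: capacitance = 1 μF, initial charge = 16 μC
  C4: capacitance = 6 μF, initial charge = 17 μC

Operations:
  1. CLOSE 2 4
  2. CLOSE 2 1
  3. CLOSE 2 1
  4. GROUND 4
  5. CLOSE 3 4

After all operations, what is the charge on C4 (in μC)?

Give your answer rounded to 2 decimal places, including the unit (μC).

Initial: C1(5μF, Q=16μC, V=3.20V), C2(2μF, Q=5μC, V=2.50V), C3(1μF, Q=16μC, V=16.00V), C4(6μF, Q=17μC, V=2.83V)
Op 1: CLOSE 2-4: Q_total=22.00, C_total=8.00, V=2.75; Q2=5.50, Q4=16.50; dissipated=0.083
Op 2: CLOSE 2-1: Q_total=21.50, C_total=7.00, V=3.07; Q2=6.14, Q1=15.36; dissipated=0.145
Op 3: CLOSE 2-1: Q_total=21.50, C_total=7.00, V=3.07; Q2=6.14, Q1=15.36; dissipated=0.000
Op 4: GROUND 4: Q4=0; energy lost=22.688
Op 5: CLOSE 3-4: Q_total=16.00, C_total=7.00, V=2.29; Q3=2.29, Q4=13.71; dissipated=109.714
Final charges: Q1=15.36, Q2=6.14, Q3=2.29, Q4=13.71

Answer: 13.71 μC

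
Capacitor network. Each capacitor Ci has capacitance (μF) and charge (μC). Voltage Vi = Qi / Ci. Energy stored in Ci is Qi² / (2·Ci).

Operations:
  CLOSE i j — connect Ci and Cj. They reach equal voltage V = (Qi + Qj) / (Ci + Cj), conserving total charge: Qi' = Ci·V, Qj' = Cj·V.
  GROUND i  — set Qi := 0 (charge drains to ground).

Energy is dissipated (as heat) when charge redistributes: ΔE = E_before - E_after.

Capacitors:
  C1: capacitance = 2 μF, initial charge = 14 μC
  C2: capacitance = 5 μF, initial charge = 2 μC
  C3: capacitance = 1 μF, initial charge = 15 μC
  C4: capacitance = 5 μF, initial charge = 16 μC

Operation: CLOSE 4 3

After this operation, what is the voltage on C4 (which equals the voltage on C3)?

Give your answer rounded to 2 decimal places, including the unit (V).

Initial: C1(2μF, Q=14μC, V=7.00V), C2(5μF, Q=2μC, V=0.40V), C3(1μF, Q=15μC, V=15.00V), C4(5μF, Q=16μC, V=3.20V)
Op 1: CLOSE 4-3: Q_total=31.00, C_total=6.00, V=5.17; Q4=25.83, Q3=5.17; dissipated=58.017

Answer: 5.17 V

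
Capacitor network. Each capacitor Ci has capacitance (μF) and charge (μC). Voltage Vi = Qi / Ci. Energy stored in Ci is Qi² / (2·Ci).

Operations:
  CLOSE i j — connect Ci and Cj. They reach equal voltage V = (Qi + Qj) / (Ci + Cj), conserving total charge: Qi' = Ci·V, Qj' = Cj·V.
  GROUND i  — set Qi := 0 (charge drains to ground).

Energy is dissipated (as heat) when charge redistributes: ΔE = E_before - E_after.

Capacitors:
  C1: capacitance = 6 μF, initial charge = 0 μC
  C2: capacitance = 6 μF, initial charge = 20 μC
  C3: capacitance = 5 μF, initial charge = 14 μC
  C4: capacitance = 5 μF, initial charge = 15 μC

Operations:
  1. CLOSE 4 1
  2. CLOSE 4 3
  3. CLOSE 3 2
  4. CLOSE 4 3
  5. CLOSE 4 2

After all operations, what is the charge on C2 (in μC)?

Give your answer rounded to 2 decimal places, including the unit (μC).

Initial: C1(6μF, Q=0μC, V=0.00V), C2(6μF, Q=20μC, V=3.33V), C3(5μF, Q=14μC, V=2.80V), C4(5μF, Q=15μC, V=3.00V)
Op 1: CLOSE 4-1: Q_total=15.00, C_total=11.00, V=1.36; Q4=6.82, Q1=8.18; dissipated=12.273
Op 2: CLOSE 4-3: Q_total=20.82, C_total=10.00, V=2.08; Q4=10.41, Q3=10.41; dissipated=2.579
Op 3: CLOSE 3-2: Q_total=30.41, C_total=11.00, V=2.76; Q3=13.82, Q2=16.59; dissipated=2.136
Op 4: CLOSE 4-3: Q_total=24.23, C_total=10.00, V=2.42; Q4=12.12, Q3=12.12; dissipated=0.583
Op 5: CLOSE 4-2: Q_total=28.70, C_total=11.00, V=2.61; Q4=13.05, Q2=15.66; dissipated=0.159
Final charges: Q1=8.18, Q2=15.66, Q3=12.12, Q4=13.05

Answer: 15.66 μC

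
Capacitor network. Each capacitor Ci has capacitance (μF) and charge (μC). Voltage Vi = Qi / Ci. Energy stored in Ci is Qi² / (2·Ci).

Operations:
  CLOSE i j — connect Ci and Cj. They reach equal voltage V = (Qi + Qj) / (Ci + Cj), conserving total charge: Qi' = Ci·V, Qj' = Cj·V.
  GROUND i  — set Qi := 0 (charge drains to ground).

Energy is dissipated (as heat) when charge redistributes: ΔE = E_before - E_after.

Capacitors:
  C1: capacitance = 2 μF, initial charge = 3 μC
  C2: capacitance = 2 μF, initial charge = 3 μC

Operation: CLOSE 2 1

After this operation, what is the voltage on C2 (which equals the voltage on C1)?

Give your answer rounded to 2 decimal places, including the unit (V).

Answer: 1.50 V

Derivation:
Initial: C1(2μF, Q=3μC, V=1.50V), C2(2μF, Q=3μC, V=1.50V)
Op 1: CLOSE 2-1: Q_total=6.00, C_total=4.00, V=1.50; Q2=3.00, Q1=3.00; dissipated=0.000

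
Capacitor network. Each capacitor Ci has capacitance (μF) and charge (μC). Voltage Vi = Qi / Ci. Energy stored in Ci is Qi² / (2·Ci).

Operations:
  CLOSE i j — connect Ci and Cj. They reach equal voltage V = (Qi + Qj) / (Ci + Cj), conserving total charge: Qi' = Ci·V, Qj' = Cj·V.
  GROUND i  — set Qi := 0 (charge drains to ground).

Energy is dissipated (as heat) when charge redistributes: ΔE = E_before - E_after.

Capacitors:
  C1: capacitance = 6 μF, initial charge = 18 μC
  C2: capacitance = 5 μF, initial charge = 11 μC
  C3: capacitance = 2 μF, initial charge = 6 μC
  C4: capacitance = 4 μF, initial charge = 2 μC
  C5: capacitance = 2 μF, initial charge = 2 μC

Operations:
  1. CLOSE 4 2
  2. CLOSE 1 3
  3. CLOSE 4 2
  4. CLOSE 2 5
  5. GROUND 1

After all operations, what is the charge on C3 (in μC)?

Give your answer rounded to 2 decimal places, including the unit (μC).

Initial: C1(6μF, Q=18μC, V=3.00V), C2(5μF, Q=11μC, V=2.20V), C3(2μF, Q=6μC, V=3.00V), C4(4μF, Q=2μC, V=0.50V), C5(2μF, Q=2μC, V=1.00V)
Op 1: CLOSE 4-2: Q_total=13.00, C_total=9.00, V=1.44; Q4=5.78, Q2=7.22; dissipated=3.211
Op 2: CLOSE 1-3: Q_total=24.00, C_total=8.00, V=3.00; Q1=18.00, Q3=6.00; dissipated=0.000
Op 3: CLOSE 4-2: Q_total=13.00, C_total=9.00, V=1.44; Q4=5.78, Q2=7.22; dissipated=0.000
Op 4: CLOSE 2-5: Q_total=9.22, C_total=7.00, V=1.32; Q2=6.59, Q5=2.63; dissipated=0.141
Op 5: GROUND 1: Q1=0; energy lost=27.000
Final charges: Q1=0.00, Q2=6.59, Q3=6.00, Q4=5.78, Q5=2.63

Answer: 6.00 μC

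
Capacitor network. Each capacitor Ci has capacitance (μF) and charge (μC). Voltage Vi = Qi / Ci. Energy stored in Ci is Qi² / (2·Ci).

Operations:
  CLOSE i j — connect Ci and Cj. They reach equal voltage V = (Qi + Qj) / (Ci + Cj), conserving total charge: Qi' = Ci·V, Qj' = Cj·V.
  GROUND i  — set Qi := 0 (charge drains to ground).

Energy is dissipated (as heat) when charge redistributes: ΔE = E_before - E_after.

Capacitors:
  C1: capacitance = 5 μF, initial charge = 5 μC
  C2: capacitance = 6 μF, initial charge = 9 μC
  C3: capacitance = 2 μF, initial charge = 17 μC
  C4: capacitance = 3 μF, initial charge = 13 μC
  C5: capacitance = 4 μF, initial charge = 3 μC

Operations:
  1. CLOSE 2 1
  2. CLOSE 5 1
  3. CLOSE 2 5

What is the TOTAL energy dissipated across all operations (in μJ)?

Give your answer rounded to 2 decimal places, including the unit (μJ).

Initial: C1(5μF, Q=5μC, V=1.00V), C2(6μF, Q=9μC, V=1.50V), C3(2μF, Q=17μC, V=8.50V), C4(3μF, Q=13μC, V=4.33V), C5(4μF, Q=3μC, V=0.75V)
Op 1: CLOSE 2-1: Q_total=14.00, C_total=11.00, V=1.27; Q2=7.64, Q1=6.36; dissipated=0.341
Op 2: CLOSE 5-1: Q_total=9.36, C_total=9.00, V=1.04; Q5=4.16, Q1=5.20; dissipated=0.304
Op 3: CLOSE 2-5: Q_total=11.80, C_total=10.00, V=1.18; Q2=7.08, Q5=4.72; dissipated=0.065
Total dissipated: 0.709 μJ

Answer: 0.71 μJ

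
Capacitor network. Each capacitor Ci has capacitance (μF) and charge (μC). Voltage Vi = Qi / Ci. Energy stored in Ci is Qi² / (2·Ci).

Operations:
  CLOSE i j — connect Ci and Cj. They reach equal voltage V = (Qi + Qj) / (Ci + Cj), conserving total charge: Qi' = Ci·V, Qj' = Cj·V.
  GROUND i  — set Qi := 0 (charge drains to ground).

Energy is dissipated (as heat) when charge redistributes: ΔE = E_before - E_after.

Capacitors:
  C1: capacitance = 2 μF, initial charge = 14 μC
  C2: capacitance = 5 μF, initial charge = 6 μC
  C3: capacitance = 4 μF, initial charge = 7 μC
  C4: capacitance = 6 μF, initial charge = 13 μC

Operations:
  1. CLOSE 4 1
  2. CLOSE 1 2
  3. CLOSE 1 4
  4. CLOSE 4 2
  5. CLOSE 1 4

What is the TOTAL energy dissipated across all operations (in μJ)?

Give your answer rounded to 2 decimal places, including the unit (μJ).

Answer: 24.77 μJ

Derivation:
Initial: C1(2μF, Q=14μC, V=7.00V), C2(5μF, Q=6μC, V=1.20V), C3(4μF, Q=7μC, V=1.75V), C4(6μF, Q=13μC, V=2.17V)
Op 1: CLOSE 4-1: Q_total=27.00, C_total=8.00, V=3.38; Q4=20.25, Q1=6.75; dissipated=17.521
Op 2: CLOSE 1-2: Q_total=12.75, C_total=7.00, V=1.82; Q1=3.64, Q2=9.11; dissipated=3.379
Op 3: CLOSE 1-4: Q_total=23.89, C_total=8.00, V=2.99; Q1=5.97, Q4=17.92; dissipated=1.810
Op 4: CLOSE 4-2: Q_total=27.03, C_total=11.00, V=2.46; Q4=14.74, Q2=12.28; dissipated=1.851
Op 5: CLOSE 1-4: Q_total=20.72, C_total=8.00, V=2.59; Q1=5.18, Q4=15.54; dissipated=0.210
Total dissipated: 24.772 μJ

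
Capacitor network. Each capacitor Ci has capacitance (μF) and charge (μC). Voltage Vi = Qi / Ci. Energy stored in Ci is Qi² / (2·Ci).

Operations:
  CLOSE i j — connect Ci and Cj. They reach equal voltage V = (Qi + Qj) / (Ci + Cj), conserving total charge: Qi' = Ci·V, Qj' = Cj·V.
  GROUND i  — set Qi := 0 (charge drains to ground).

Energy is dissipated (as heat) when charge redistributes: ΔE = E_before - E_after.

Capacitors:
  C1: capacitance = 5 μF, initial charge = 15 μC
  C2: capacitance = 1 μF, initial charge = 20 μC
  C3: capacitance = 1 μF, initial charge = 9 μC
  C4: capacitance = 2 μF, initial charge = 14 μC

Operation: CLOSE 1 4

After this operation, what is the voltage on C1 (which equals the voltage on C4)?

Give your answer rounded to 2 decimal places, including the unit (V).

Answer: 4.14 V

Derivation:
Initial: C1(5μF, Q=15μC, V=3.00V), C2(1μF, Q=20μC, V=20.00V), C3(1μF, Q=9μC, V=9.00V), C4(2μF, Q=14μC, V=7.00V)
Op 1: CLOSE 1-4: Q_total=29.00, C_total=7.00, V=4.14; Q1=20.71, Q4=8.29; dissipated=11.429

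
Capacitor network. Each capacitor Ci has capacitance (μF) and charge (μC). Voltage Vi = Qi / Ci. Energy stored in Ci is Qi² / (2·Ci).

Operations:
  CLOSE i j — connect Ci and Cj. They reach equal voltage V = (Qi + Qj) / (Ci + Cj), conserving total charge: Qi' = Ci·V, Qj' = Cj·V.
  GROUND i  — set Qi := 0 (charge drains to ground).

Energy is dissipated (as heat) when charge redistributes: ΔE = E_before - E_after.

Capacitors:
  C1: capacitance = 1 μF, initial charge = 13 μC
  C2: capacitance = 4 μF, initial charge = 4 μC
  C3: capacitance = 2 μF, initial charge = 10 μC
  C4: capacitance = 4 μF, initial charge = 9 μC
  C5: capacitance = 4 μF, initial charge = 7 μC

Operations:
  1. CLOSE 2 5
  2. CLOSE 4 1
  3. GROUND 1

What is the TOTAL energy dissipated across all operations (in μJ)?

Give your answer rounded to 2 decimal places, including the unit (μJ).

Answer: 56.47 μJ

Derivation:
Initial: C1(1μF, Q=13μC, V=13.00V), C2(4μF, Q=4μC, V=1.00V), C3(2μF, Q=10μC, V=5.00V), C4(4μF, Q=9μC, V=2.25V), C5(4μF, Q=7μC, V=1.75V)
Op 1: CLOSE 2-5: Q_total=11.00, C_total=8.00, V=1.38; Q2=5.50, Q5=5.50; dissipated=0.562
Op 2: CLOSE 4-1: Q_total=22.00, C_total=5.00, V=4.40; Q4=17.60, Q1=4.40; dissipated=46.225
Op 3: GROUND 1: Q1=0; energy lost=9.680
Total dissipated: 56.468 μJ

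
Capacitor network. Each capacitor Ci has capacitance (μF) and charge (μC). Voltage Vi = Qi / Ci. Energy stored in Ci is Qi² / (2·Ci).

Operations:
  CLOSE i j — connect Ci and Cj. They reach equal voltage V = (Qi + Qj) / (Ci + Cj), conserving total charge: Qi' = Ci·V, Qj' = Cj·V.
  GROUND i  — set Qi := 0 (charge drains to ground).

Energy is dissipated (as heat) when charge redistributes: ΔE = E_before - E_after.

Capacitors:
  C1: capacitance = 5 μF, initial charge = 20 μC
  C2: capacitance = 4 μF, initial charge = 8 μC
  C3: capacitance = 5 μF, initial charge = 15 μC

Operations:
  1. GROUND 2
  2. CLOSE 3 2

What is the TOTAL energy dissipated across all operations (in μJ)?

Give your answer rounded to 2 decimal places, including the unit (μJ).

Answer: 18.00 μJ

Derivation:
Initial: C1(5μF, Q=20μC, V=4.00V), C2(4μF, Q=8μC, V=2.00V), C3(5μF, Q=15μC, V=3.00V)
Op 1: GROUND 2: Q2=0; energy lost=8.000
Op 2: CLOSE 3-2: Q_total=15.00, C_total=9.00, V=1.67; Q3=8.33, Q2=6.67; dissipated=10.000
Total dissipated: 18.000 μJ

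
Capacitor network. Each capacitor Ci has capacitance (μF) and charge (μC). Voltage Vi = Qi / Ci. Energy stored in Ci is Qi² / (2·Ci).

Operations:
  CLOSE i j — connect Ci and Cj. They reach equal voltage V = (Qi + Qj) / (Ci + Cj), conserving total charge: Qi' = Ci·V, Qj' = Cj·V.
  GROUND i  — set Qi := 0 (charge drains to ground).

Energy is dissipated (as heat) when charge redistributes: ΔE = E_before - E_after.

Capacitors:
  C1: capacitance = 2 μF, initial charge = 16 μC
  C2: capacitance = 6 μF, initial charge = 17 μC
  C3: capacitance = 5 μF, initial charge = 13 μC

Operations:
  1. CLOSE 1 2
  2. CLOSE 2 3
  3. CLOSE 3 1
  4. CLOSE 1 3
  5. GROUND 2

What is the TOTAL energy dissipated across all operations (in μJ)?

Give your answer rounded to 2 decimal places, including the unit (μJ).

Answer: 58.87 μJ

Derivation:
Initial: C1(2μF, Q=16μC, V=8.00V), C2(6μF, Q=17μC, V=2.83V), C3(5μF, Q=13μC, V=2.60V)
Op 1: CLOSE 1-2: Q_total=33.00, C_total=8.00, V=4.12; Q1=8.25, Q2=24.75; dissipated=20.021
Op 2: CLOSE 2-3: Q_total=37.75, C_total=11.00, V=3.43; Q2=20.59, Q3=17.16; dissipated=3.171
Op 3: CLOSE 3-1: Q_total=25.41, C_total=7.00, V=3.63; Q3=18.15, Q1=7.26; dissipated=0.343
Op 4: CLOSE 1-3: Q_total=25.41, C_total=7.00, V=3.63; Q1=7.26, Q3=18.15; dissipated=0.000
Op 5: GROUND 2: Q2=0; energy lost=35.332
Total dissipated: 58.867 μJ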